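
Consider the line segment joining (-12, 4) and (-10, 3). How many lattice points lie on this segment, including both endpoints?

The number of lattice points on a segment between lattice points is gcd(|Δx|,|Δy|) + 1 = gcd(2,1) + 1 = 1 + 1 = 2.

2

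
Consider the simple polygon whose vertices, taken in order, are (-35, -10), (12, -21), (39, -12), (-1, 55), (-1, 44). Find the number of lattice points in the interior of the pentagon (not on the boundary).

2601

Using the shoelace formula, 2A = |[(-35)·(-21) − 12·(-10)] + [12·(-12) − 39·(-21)] + [39·55 − (-1)·(-12)] + [(-1)·44 − (-1)·55] + [(-1)·(-10) − (-35)·44]| = 5224, so the area is 2612.
The number of boundary lattice points is Σ gcd(|Δx|,|Δy|) = gcd(47,11) + gcd(27,9) + gcd(40,67) + gcd(0,11) + gcd(34,54) = 1+9+1+11+2 = 24.
Pick's theorem gives I = A − B/2 + 1 = 2612 − 24/2 + 1 = 2601.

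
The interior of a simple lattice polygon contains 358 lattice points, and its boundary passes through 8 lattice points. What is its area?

361

Pick's theorem states A = I + B/2 − 1, so A = 358 + 8/2 − 1 = 361.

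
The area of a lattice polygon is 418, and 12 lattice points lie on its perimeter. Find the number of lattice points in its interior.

413

Pick's theorem A = I + B/2 − 1 rearranges to I = A − B/2 + 1 = 418 − 12/2 + 1 = 413.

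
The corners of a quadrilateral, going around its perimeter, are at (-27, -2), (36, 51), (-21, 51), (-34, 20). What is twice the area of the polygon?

3524

Using the shoelace formula, 2A = |((-27)·51 − 36·(-2)) + (36·51 − (-21)·51) + ((-21)·20 − (-34)·51) + ((-34)·(-2) − (-27)·20)| = 3524, so the area is 1762.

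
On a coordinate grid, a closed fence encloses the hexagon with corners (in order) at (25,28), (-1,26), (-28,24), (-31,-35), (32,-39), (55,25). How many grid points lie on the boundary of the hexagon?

Summing gcd(|Δx|,|Δy|) over the edges gives the boundary count: gcd(26,2) + gcd(27,2) + gcd(3,59) + gcd(63,4) + gcd(23,64) + gcd(30,3) = 2+1+1+1+1+3 = 9.

9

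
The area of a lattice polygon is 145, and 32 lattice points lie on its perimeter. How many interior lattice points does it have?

Pick's theorem A = I + B/2 − 1 rearranges to I = A − B/2 + 1 = 145 − 32/2 + 1 = 130.

130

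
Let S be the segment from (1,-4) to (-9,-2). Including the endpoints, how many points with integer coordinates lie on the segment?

3

The number of lattice points on a segment between lattice points is gcd(|Δx|,|Δy|) + 1 = gcd(10,2) + 1 = 2 + 1 = 3.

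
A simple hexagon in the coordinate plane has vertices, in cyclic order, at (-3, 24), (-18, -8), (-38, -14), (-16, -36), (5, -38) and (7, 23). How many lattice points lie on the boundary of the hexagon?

28

Summing gcd(|Δx|,|Δy|) over the edges gives the boundary count: gcd(15,32) + gcd(20,6) + gcd(22,22) + gcd(21,2) + gcd(2,61) + gcd(10,1) = 1+2+22+1+1+1 = 28.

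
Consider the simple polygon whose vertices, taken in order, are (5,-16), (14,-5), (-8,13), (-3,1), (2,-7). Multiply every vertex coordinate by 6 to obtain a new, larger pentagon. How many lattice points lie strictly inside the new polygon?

By the shoelace formula, twice the signed area is |[5·(-5) − 14·(-16)] + [14·13 − (-8)·(-5)] + [(-8)·1 − (-3)·13] + [(-3)·(-7) − 2·1] + [2·(-16) − 5·(-7)]| = 394, so the area is 197.
Along each edge there are gcd(|Δx|,|Δy|)+1 lattice points, so counting each shared vertex once the boundary has gcd(9,11) + gcd(22,18) + gcd(5,12) + gcd(5,8) + gcd(3,9) = 1+2+1+1+3 = 8.
Scaling by 6 multiplies the area by 6² = 36 (so the new area is 7092) and multiplies the boundary lattice-point count by 6, giving 48.
By Pick's theorem, the interior count of the dilated polygon is 7092 − 48/2 + 1 = 7069.

7069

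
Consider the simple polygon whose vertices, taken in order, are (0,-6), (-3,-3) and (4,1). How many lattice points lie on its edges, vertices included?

The number of boundary lattice points is Σ gcd(|Δx|,|Δy|) = gcd(3,3) + gcd(7,4) + gcd(4,7) = 3+1+1 = 5.

5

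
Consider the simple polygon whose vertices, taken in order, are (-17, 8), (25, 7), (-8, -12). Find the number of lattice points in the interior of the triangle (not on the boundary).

415

The shoelace formula gives twice the area as |[(-17)·7 − 25·8] + [25·(-12) − (-8)·7] + [(-8)·8 − (-17)·(-12)]| = 831, so the area is 831/2.
Summing gcd(|Δx|,|Δy|) over the edges gives the boundary count: gcd(42,1) + gcd(33,19) + gcd(9,20) = 1+1+1 = 3.
By Pick's theorem A = I + B/2 − 1, so I = 831/2 − 3/2 + 1 = 415.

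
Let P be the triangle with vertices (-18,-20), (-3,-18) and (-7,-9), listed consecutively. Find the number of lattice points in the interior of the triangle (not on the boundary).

66

Using the shoelace formula, 2A = |[(-18)·(-18) − (-3)·(-20)] + [(-3)·(-9) − (-7)·(-18)] + [(-7)·(-20) − (-18)·(-9)]| = 143, so the area is 143/2.
The number of boundary lattice points is Σ gcd(|Δx|,|Δy|) = gcd(15,2) + gcd(4,9) + gcd(11,11) = 1+1+11 = 13.
By Pick's theorem A = I + B/2 − 1, so I = 143/2 − 13/2 + 1 = 66.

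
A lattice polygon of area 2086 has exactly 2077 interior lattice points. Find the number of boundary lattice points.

Pick's theorem gives A = I + B/2 − 1, so B = 2(A − I + 1) = 2(2086 − 2077 + 1) = 20.

20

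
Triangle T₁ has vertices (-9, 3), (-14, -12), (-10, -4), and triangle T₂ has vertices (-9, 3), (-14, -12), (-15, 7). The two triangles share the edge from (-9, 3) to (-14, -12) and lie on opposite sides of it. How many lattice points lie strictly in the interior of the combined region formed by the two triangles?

The union is the simple quadrilateral with vertices (-9, 3), (-10, -4), (-14, -12), (-15, 7) in order.
Using the shoelace formula, 2A = |[(-9)·(-4) − (-10)·3] + [(-10)·(-12) − (-14)·(-4)] + [(-14)·7 − (-15)·(-12)] + [(-15)·3 − (-9)·7]| = 130, so the area is 65.
Along each edge there are gcd(|Δx|,|Δy|)+1 lattice points, so counting each shared vertex once the boundary has gcd(1,7) + gcd(4,8) + gcd(1,19) + gcd(6,4) = 1+4+1+2 = 8.
By Pick's theorem I = A − B/2 + 1 = 65 − 8/2 + 1 = 62.

62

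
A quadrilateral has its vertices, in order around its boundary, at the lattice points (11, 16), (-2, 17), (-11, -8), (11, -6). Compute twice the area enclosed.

818

Using the shoelace formula, 2A = |(11·17 − (-2)·16) + ((-2)·(-8) − (-11)·17) + ((-11)·(-6) − 11·(-8)) + (11·16 − 11·(-6))| = 818, so the area is 409.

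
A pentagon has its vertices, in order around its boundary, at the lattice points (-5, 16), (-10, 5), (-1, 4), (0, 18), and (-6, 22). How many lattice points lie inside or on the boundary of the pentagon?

106

Using the shoelace formula, 2A = |[(-5)·5 − (-10)·16] + [(-10)·4 − (-1)·5] + [(-1)·18 − 0·4] + [0·22 − (-6)·18] + [(-6)·16 − (-5)·22]| = 204, so the area is 102.
The number of boundary lattice points is Σ gcd(|Δx|,|Δy|) = gcd(5,11) + gcd(9,1) + gcd(1,14) + gcd(6,4) + gcd(1,6) = 1+1+1+2+1 = 6.
Pick's theorem gives I = A − B/2 + 1 = 102 − 6/2 + 1 = 100, so the closed region contains I + B = 100 + 6 = 106 lattice points.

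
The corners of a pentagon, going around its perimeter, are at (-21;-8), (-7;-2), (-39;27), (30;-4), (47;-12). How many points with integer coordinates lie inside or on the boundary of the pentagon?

The shoelace formula gives twice the area as |[(-21)·(-2) − (-7)·(-8)] + [(-7)·27 − (-39)·(-2)] + [(-39)·(-4) − 30·27] + [30·(-12) − 47·(-4)] + [47·(-8) − (-21)·(-12)]| = 1735, so the area is 1735/2.
Along each edge there are gcd(|Δx|,|Δy|)+1 lattice points, so counting each shared vertex once the boundary has gcd(14,6) + gcd(32,29) + gcd(69,31) + gcd(17,8) + gcd(68,4) = 2+1+1+1+4 = 9.
Pick's theorem gives I = A − B/2 + 1 = 1735/2 − 9/2 + 1 = 864, so the closed region contains I + B = 864 + 9 = 873 lattice points.

873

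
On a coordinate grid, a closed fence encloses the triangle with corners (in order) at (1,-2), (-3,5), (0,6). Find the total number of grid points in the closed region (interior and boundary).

Using the shoelace formula, 2A = |(1·5 − (-3)·(-2)) + ((-3)·6 − 0·5) + (0·(-2) − 1·6)| = 25, so the area is 12.5.
Along each edge there are gcd(|Δx|,|Δy|)+1 lattice points, so counting each shared vertex once the boundary has gcd(4,7) + gcd(3,1) + gcd(1,8) = 1+1+1 = 3.
Pick's theorem gives I = A − B/2 + 1 = 12.5 − 3/2 + 1 = 12, so the closed region contains I + B = 12 + 3 = 15 lattice points.

15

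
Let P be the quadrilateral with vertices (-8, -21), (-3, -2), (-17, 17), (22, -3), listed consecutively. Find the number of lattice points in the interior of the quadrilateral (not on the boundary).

467

Using the shoelace formula, 2A = |[(-8)·(-2) − (-3)·(-21)] + [(-3)·17 − (-17)·(-2)] + [(-17)·(-3) − 22·17] + [22·(-21) − (-8)·(-3)]| = 941, so the area is 470.5.
The number of boundary lattice points is Σ gcd(|Δx|,|Δy|) = gcd(5,19) + gcd(14,19) + gcd(39,20) + gcd(30,18) = 1+1+1+6 = 9.
Pick's theorem gives I = A − B/2 + 1 = 470.5 − 9/2 + 1 = 467.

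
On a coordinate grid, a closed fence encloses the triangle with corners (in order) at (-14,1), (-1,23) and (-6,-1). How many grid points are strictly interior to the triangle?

By the shoelace formula, twice the signed area is |[(-14)·23 − (-1)·1] + [(-1)·(-1) − (-6)·23] + [(-6)·1 − (-14)·(-1)]| = 202, so the area is 101.
The number of boundary lattice points is Σ gcd(|Δx|,|Δy|) = gcd(13,22) + gcd(5,24) + gcd(8,2) = 1+1+2 = 4.
By Pick's theorem A = I + B/2 − 1, so I = 101 − 4/2 + 1 = 100.

100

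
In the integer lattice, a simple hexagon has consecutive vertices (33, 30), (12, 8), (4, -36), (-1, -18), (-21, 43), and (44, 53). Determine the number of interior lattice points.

The shoelace formula gives twice the area as |[33·8 − 12·30] + [12·(-36) − 4·8] + [4·(-18) − (-1)·(-36)] + [(-1)·43 − (-21)·(-18)] + [(-21)·53 − 44·43] + [44·30 − 33·53]| = 4523, so the area is 4523/2.
The number of boundary lattice points is Σ gcd(|Δx|,|Δy|) = gcd(21,22) + gcd(8,44) + gcd(5,18) + gcd(20,61) + gcd(65,10) + gcd(11,23) = 1+4+1+1+5+1 = 13.
By Pick's theorem A = I + B/2 − 1, so I = 4523/2 − 13/2 + 1 = 2256.

2256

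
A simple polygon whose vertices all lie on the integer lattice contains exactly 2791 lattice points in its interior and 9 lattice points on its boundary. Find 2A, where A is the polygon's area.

5589

Pick's theorem states A = I + B/2 − 1, so A = 2791 + 9/2 − 1 = 5589/2.
Hence 2A = 5589.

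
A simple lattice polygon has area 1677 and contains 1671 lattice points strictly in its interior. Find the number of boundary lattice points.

Pick's theorem gives A = I + B/2 − 1, so B = 2(A − I + 1) = 2(1677 − 1671 + 1) = 14.

14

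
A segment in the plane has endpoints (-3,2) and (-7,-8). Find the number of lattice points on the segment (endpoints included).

The number of lattice points on a segment between lattice points is gcd(|Δx|,|Δy|) + 1 = gcd(4,10) + 1 = 2 + 1 = 3.

3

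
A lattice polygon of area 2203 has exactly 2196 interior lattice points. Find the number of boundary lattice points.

Pick's theorem gives A = I + B/2 − 1, so B = 2(A − I + 1) = 2(2203 − 2196 + 1) = 16.

16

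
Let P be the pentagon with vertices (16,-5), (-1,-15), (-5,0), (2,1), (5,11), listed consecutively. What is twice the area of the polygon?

The shoelace formula gives twice the area as |(16·(-15) − (-1)·(-5)) + ((-1)·0 − (-5)·(-15)) + ((-5)·1 − 2·0) + (2·11 − 5·1) + (5·(-5) − 16·11)| = 509, so the area is 509/2.

509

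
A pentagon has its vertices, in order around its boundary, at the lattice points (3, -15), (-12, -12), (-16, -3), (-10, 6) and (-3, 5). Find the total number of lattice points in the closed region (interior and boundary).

By the shoelace formula, twice the signed area is |(3·(-12) − (-12)·(-15)) + ((-12)·(-3) − (-16)·(-12)) + ((-16)·6 − (-10)·(-3)) + ((-10)·5 − (-3)·6) + ((-3)·(-15) − 3·5)| = 500, so the area is 250.
Along each edge there are gcd(|Δx|,|Δy|)+1 lattice points, so counting each shared vertex once the boundary has gcd(15,3) + gcd(4,9) + gcd(6,9) + gcd(7,1) + gcd(6,20) = 3+1+3+1+2 = 10.
Pick's theorem gives I = A − B/2 + 1 = 250 − 10/2 + 1 = 246, so the closed region contains I + B = 246 + 10 = 256 lattice points.

256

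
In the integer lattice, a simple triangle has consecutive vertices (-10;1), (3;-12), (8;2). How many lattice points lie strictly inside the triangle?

The shoelace formula gives twice the area as |[(-10)·(-12) − 3·1] + [3·2 − 8·(-12)] + [8·1 − (-10)·2]| = 247, so the area is 123.5.
The number of boundary lattice points is Σ gcd(|Δx|,|Δy|) = gcd(13,13) + gcd(5,14) + gcd(18,1) = 13+1+1 = 15.
By Pick's theorem A = I + B/2 − 1, so I = 123.5 − 15/2 + 1 = 117.

117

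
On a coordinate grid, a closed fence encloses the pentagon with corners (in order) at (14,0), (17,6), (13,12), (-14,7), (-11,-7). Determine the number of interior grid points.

368

Using the shoelace formula, 2A = |(14·6 − 17·0) + (17·12 − 13·6) + (13·7 − (-14)·12) + ((-14)·(-7) − (-11)·7) + ((-11)·0 − 14·(-7))| = 742, so the area is 371.
Along each edge there are gcd(|Δx|,|Δy|)+1 lattice points, so counting each shared vertex once the boundary has gcd(3,6) + gcd(4,6) + gcd(27,5) + gcd(3,14) + gcd(25,7) = 3+2+1+1+1 = 8.
By Pick's theorem A = I + B/2 − 1, so I = 371 − 8/2 + 1 = 368.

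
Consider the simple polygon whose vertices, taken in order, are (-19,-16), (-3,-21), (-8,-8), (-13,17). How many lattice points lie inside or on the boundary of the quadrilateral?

255

By the shoelace formula, twice the signed area is |((-19)·(-21) − (-3)·(-16)) + ((-3)·(-8) − (-8)·(-21)) + ((-8)·17 − (-13)·(-8)) + ((-13)·(-16) − (-19)·17)| = 498, so the area is 249.
Summing gcd(|Δx|,|Δy|) over the edges gives the boundary count: gcd(16,5) + gcd(5,13) + gcd(5,25) + gcd(6,33) = 1+1+5+3 = 10.
Pick's theorem gives I = A − B/2 + 1 = 249 − 10/2 + 1 = 245, so the closed region contains I + B = 245 + 10 = 255 lattice points.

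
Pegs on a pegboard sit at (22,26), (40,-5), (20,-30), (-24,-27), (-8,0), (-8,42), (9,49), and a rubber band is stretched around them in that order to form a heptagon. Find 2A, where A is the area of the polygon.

Using the shoelace formula, 2A = |[22·(-5) − 40·26] + [40·(-30) − 20·(-5)] + [20·(-27) − (-24)·(-30)] + [(-24)·0 − (-8)·(-27)] + [(-8)·42 − (-8)·0] + [(-8)·49 − 9·42] + [9·26 − 22·49]| = 5676, so the area is 2838.

5676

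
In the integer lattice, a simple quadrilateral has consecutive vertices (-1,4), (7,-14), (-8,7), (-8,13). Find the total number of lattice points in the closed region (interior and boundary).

The shoelace formula gives twice the area as |((-1)·(-14) − 7·4) + (7·7 − (-8)·(-14)) + ((-8)·13 − (-8)·7) + ((-8)·4 − (-1)·13)| = 144, so the area is 72.
Summing gcd(|Δx|,|Δy|) over the edges gives the boundary count: gcd(8,18) + gcd(15,21) + gcd(0,6) + gcd(7,9) = 2+3+6+1 = 12.
Pick's theorem gives I = A − B/2 + 1 = 72 − 12/2 + 1 = 67, so the closed region contains I + B = 67 + 12 = 79 lattice points.

79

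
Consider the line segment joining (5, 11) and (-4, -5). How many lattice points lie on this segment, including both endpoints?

The number of lattice points on a segment between lattice points is gcd(|Δx|,|Δy|) + 1 = gcd(9,16) + 1 = 1 + 1 = 2.

2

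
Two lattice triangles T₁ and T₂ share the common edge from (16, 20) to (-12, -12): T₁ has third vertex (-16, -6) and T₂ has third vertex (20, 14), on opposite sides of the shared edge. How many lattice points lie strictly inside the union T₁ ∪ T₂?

The union is the simple quadrilateral with vertices (16, 20), (-16, -6), (-12, -12), (20, 14) in order.
The shoelace formula gives twice the area as |[16·(-6) − (-16)·20] + [(-16)·(-12) − (-12)·(-6)] + [(-12)·14 − 20·(-12)] + [20·20 − 16·14]| = 592, so the area is 296.
Summing gcd(|Δx|,|Δy|) over the edges gives the boundary count: gcd(32,26) + gcd(4,6) + gcd(32,26) + gcd(4,6) = 2+2+2+2 = 8.
By Pick's theorem I = A − B/2 + 1 = 296 − 8/2 + 1 = 293.

293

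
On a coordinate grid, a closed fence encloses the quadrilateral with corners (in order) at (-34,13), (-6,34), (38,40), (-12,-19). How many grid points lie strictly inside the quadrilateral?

The shoelace formula gives twice the area as |((-34)·34 − (-6)·13) + ((-6)·40 − 38·34) + (38·(-19) − (-12)·40) + ((-12)·13 − (-34)·(-19))| = 3654, so the area is 1827.
The number of boundary lattice points is Σ gcd(|Δx|,|Δy|) = gcd(28,21) + gcd(44,6) + gcd(50,59) + gcd(22,32) = 7+2+1+2 = 12.
Pick's theorem gives I = A − B/2 + 1 = 1827 − 12/2 + 1 = 1822.

1822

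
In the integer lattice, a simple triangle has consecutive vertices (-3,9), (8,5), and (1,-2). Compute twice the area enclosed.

105

The shoelace formula gives twice the area as |((-3)·5 − 8·9) + (8·(-2) − 1·5) + (1·9 − (-3)·(-2))| = 105, so the area is 105/2.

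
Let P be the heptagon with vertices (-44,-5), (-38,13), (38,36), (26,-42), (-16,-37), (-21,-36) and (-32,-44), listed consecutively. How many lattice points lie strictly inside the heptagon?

By the shoelace formula, twice the signed area is |((-44)·13 − (-38)·(-5)) + ((-38)·36 − 38·13) + (38·(-42) − 26·36) + (26·(-37) − (-16)·(-42)) + ((-16)·(-36) − (-21)·(-37)) + ((-21)·(-44) − (-32)·(-36)) + ((-32)·(-5) − (-44)·(-44))| = 8995, so the area is 4497.5.
Along each edge there are gcd(|Δx|,|Δy|)+1 lattice points, so counting each shared vertex once the boundary has gcd(6,18) + gcd(76,23) + gcd(12,78) + gcd(42,5) + gcd(5,1) + gcd(11,8) + gcd(12,39) = 6+1+6+1+1+1+3 = 19.
Pick's theorem gives I = A − B/2 + 1 = 4497.5 − 19/2 + 1 = 4489.

4489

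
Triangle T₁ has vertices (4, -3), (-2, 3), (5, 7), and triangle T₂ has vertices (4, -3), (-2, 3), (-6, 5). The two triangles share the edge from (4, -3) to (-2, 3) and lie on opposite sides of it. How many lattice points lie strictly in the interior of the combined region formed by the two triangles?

The union is the simple quadrilateral with vertices (4, -3), (5, 7), (-2, 3), (-6, 5) in order.
The shoelace formula gives twice the area as |[4·7 − 5·(-3)] + [5·3 − (-2)·7] + [(-2)·5 − (-6)·3] + [(-6)·(-3) − 4·5]| = 78, so the area is 39.
The number of boundary lattice points is Σ gcd(|Δx|,|Δy|) = gcd(1,10) + gcd(7,4) + gcd(4,2) + gcd(10,8) = 1+1+2+2 = 6.
By Pick's theorem I = A − B/2 + 1 = 39 − 6/2 + 1 = 37.

37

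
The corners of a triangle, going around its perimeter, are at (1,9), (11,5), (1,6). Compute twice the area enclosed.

By the shoelace formula, twice the signed area is |[1·5 − 11·9] + [11·6 − 1·5] + [1·9 − 1·6]| = 30, so the area is 15.

30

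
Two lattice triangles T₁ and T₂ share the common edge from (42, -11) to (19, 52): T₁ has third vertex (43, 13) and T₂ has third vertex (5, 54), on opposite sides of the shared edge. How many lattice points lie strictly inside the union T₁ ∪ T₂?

The union is the simple quadrilateral with vertices (42, -11), (43, 13), (19, 52), (5, 54) in order.
The shoelace formula gives twice the area as |[42·13 − 43·(-11)] + [43·52 − 19·13] + [19·54 − 5·52] + [5·(-11) − 42·54]| = 1451, so the area is 1451/2.
Summing gcd(|Δx|,|Δy|) over the edges gives the boundary count: gcd(1,24) + gcd(24,39) + gcd(14,2) + gcd(37,65) = 1+3+2+1 = 7.
By Pick's theorem I = A − B/2 + 1 = 1451/2 − 7/2 + 1 = 723.

723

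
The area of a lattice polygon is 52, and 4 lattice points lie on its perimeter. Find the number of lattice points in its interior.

From Pick's theorem, I = A − B/2 + 1 = 52 − 4/2 + 1 = 51.

51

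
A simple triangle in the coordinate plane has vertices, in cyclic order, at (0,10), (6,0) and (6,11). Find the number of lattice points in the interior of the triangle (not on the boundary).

27

The shoelace formula gives twice the area as |[0·0 − 6·10] + [6·11 − 6·0] + [6·10 − 0·11]| = 66, so the area is 33.
Summing gcd(|Δx|,|Δy|) over the edges gives the boundary count: gcd(6,10) + gcd(0,11) + gcd(6,1) = 2+11+1 = 14.
By Pick's theorem A = I + B/2 − 1, so I = 33 − 14/2 + 1 = 27.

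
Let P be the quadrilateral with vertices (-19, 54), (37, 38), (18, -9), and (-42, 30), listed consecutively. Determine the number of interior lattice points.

2631

By the shoelace formula, twice the signed area is |((-19)·38 − 37·54) + (37·(-9) − 18·38) + (18·30 − (-42)·(-9)) + ((-42)·54 − (-19)·30)| = 5273, so the area is 2636.5.
Summing gcd(|Δx|,|Δy|) over the edges gives the boundary count: gcd(56,16) + gcd(19,47) + gcd(60,39) + gcd(23,24) = 8+1+3+1 = 13.
Pick's theorem gives I = A − B/2 + 1 = 2636.5 − 13/2 + 1 = 2631.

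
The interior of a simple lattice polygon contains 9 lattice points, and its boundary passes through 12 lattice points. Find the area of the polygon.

14

By Pick's theorem, A = I + B/2 − 1 = 9 + 12/2 − 1 = 14.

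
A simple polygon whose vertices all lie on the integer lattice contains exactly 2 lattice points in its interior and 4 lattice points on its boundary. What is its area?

3

By Pick's theorem, A = I + B/2 − 1 = 2 + 4/2 − 1 = 3.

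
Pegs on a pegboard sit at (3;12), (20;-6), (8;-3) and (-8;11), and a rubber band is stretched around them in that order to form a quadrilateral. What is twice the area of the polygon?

The shoelace formula gives twice the area as |[3·(-6) − 20·12] + [20·(-3) − 8·(-6)] + [8·11 − (-8)·(-3)] + [(-8)·12 − 3·11]| = 335, so the area is 167.5.

335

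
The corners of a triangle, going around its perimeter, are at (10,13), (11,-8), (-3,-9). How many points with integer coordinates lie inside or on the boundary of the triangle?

Using the shoelace formula, 2A = |[10·(-8) − 11·13] + [11·(-9) − (-3)·(-8)] + [(-3)·13 − 10·(-9)]| = 295, so the area is 295/2.
The number of boundary lattice points is Σ gcd(|Δx|,|Δy|) = gcd(1,21) + gcd(14,1) + gcd(13,22) = 1+1+1 = 3.
Pick's theorem gives I = A − B/2 + 1 = 295/2 − 3/2 + 1 = 147, so the closed region contains I + B = 147 + 3 = 150 lattice points.

150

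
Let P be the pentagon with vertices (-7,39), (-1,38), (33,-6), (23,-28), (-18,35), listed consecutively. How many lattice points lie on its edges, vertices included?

Summing gcd(|Δx|,|Δy|) over the edges gives the boundary count: gcd(6,1) + gcd(34,44) + gcd(10,22) + gcd(41,63) + gcd(11,4) = 1+2+2+1+1 = 7.

7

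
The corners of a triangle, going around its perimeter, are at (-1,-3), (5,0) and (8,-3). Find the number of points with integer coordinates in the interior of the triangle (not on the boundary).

7

Using the shoelace formula, 2A = |((-1)·0 − 5·(-3)) + (5·(-3) − 8·0) + (8·(-3) − (-1)·(-3))| = 27, so the area is 13.5.
Summing gcd(|Δx|,|Δy|) over the edges gives the boundary count: gcd(6,3) + gcd(3,3) + gcd(9,0) = 3+3+9 = 15.
By Pick's theorem A = I + B/2 − 1, so I = 13.5 − 15/2 + 1 = 7.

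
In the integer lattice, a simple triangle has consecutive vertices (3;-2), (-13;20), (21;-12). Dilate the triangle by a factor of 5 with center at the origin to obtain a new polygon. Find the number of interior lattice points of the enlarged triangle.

Using the shoelace formula, 2A = |[3·20 − (-13)·(-2)] + [(-13)·(-12) − 21·20] + [21·(-2) − 3·(-12)]| = 236, so the area is 118.
Summing gcd(|Δx|,|Δy|) over the edges gives the boundary count: gcd(16,22) + gcd(34,32) + gcd(18,10) = 2+2+2 = 6.
Scaling by 5 multiplies the area by 5² = 25 (so the new area is 2950) and multiplies the boundary lattice-point count by 5, giving 30.
By Pick's theorem, the interior count of the dilated polygon is 2950 − 30/2 + 1 = 2936.

2936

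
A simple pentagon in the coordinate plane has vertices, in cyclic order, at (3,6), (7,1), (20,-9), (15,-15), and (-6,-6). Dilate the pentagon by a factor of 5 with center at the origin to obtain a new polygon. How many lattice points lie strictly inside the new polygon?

By the shoelace formula, twice the signed area is |(3·1 − 7·6) + (7·(-9) − 20·1) + (20·(-15) − 15·(-9)) + (15·(-6) − (-6)·(-15)) + ((-6)·6 − 3·(-6))| = 485, so the area is 485/2.
The number of boundary lattice points is Σ gcd(|Δx|,|Δy|) = gcd(4,5) + gcd(13,10) + gcd(5,6) + gcd(21,9) + gcd(9,12) = 1+1+1+3+3 = 9.
Scaling by 5 multiplies the area by 5² = 25 (so the new area is 12125/2) and multiplies the boundary lattice-point count by 5, giving 45.
By Pick's theorem, the interior count of the dilated polygon is 12125/2 − 45/2 + 1 = 6041.

6041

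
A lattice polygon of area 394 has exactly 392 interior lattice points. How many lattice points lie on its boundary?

6

Pick's theorem gives A = I + B/2 − 1, so B = 2(A − I + 1) = 2(394 − 392 + 1) = 6.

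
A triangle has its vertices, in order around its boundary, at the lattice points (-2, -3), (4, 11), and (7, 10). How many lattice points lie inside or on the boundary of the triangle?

The shoelace formula gives twice the area as |[(-2)·11 − 4·(-3)] + [4·10 − 7·11] + [7·(-3) − (-2)·10]| = 48, so the area is 24.
The number of boundary lattice points is Σ gcd(|Δx|,|Δy|) = gcd(6,14) + gcd(3,1) + gcd(9,13) = 2+1+1 = 4.
Pick's theorem gives I = A − B/2 + 1 = 24 − 4/2 + 1 = 23, so the closed region contains I + B = 23 + 4 = 27 lattice points.

27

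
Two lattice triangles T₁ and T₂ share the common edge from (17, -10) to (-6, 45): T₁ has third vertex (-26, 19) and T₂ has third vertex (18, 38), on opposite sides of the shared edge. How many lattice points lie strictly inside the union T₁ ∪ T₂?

The union is the simple quadrilateral with vertices (17, -10), (-26, 19), (-6, 45), (18, 38) in order.
By the shoelace formula, twice the signed area is |[17·19 − (-26)·(-10)] + [(-26)·45 − (-6)·19] + [(-6)·38 − 18·45] + [18·(-10) − 17·38]| = 2857, so the area is 1428.5.
Along each edge there are gcd(|Δx|,|Δy|)+1 lattice points, so counting each shared vertex once the boundary has gcd(43,29) + gcd(20,26) + gcd(24,7) + gcd(1,48) = 1+2+1+1 = 5.
By Pick's theorem I = A − B/2 + 1 = 1428.5 − 5/2 + 1 = 1427.

1427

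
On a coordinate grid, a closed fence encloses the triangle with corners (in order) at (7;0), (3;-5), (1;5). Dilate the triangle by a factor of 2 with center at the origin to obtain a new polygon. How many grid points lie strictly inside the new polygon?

97

The shoelace formula gives twice the area as |(7·(-5) − 3·0) + (3·5 − 1·(-5)) + (1·0 − 7·5)| = 50, so the area is 25.
The number of boundary lattice points is Σ gcd(|Δx|,|Δy|) = gcd(4,5) + gcd(2,10) + gcd(6,5) = 1+2+1 = 4.
Scaling by 2 multiplies the area by 2² = 4 (so the new area is 100) and multiplies the boundary lattice-point count by 2, giving 8.
By Pick's theorem, the interior count of the dilated polygon is 100 − 8/2 + 1 = 97.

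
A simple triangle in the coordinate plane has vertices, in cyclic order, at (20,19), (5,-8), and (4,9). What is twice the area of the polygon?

282

Using the shoelace formula, 2A = |[20·(-8) − 5·19] + [5·9 − 4·(-8)] + [4·19 − 20·9]| = 282, so the area is 141.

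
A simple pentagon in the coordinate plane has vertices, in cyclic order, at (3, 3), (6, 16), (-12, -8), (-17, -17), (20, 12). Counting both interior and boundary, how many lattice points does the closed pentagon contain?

207

By the shoelace formula, twice the signed area is |(3·16 − 6·3) + (6·(-8) − (-12)·16) + ((-12)·(-17) − (-17)·(-8)) + ((-17)·12 − 20·(-17)) + (20·3 − 3·12)| = 402, so the area is 201.
The number of boundary lattice points is Σ gcd(|Δx|,|Δy|) = gcd(3,13) + gcd(18,24) + gcd(5,9) + gcd(37,29) + gcd(17,9) = 1+6+1+1+1 = 10.
Pick's theorem gives I = A − B/2 + 1 = 201 − 10/2 + 1 = 197, so the closed region contains I + B = 197 + 10 = 207 lattice points.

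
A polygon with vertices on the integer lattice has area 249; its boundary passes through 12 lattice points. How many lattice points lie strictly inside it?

Pick's theorem A = I + B/2 − 1 rearranges to I = A − B/2 + 1 = 249 − 12/2 + 1 = 244.

244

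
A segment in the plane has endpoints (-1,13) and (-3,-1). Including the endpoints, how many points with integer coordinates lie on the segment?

3

The number of lattice points on a segment between lattice points is gcd(|Δx|,|Δy|) + 1 = gcd(2,14) + 1 = 2 + 1 = 3.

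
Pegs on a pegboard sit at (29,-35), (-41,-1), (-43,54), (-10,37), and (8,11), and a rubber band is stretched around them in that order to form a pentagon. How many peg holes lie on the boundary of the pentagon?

7

Summing gcd(|Δx|,|Δy|) over the edges gives the boundary count: gcd(70,34) + gcd(2,55) + gcd(33,17) + gcd(18,26) + gcd(21,46) = 2+1+1+2+1 = 7.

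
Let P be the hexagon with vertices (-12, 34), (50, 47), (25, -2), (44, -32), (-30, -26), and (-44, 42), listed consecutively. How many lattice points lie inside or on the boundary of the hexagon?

4884

The shoelace formula gives twice the area as |[(-12)·47 − 50·34] + [50·(-2) − 25·47] + [25·(-32) − 44·(-2)] + [44·(-26) − (-30)·(-32)] + [(-30)·42 − (-44)·(-26)] + [(-44)·34 − (-12)·42]| = 9751, so the area is 4875.5.
Summing gcd(|Δx|,|Δy|) over the edges gives the boundary count: gcd(62,13) + gcd(25,49) + gcd(19,30) + gcd(74,6) + gcd(14,68) + gcd(32,8) = 1+1+1+2+2+8 = 15.
Pick's theorem gives I = A − B/2 + 1 = 4875.5 − 15/2 + 1 = 4869, so the closed region contains I + B = 4869 + 15 = 4884 lattice points.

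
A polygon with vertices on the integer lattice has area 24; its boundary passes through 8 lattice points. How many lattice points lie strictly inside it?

21

Pick's theorem A = I + B/2 − 1 rearranges to I = A − B/2 + 1 = 24 − 8/2 + 1 = 21.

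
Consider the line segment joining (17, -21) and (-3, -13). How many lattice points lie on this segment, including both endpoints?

5

The number of lattice points on a segment between lattice points is gcd(|Δx|,|Δy|) + 1 = gcd(20,8) + 1 = 4 + 1 = 5.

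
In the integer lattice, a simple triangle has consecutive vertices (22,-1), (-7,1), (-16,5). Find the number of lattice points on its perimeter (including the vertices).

4

Summing gcd(|Δx|,|Δy|) over the edges gives the boundary count: gcd(29,2) + gcd(9,4) + gcd(38,6) = 1+1+2 = 4.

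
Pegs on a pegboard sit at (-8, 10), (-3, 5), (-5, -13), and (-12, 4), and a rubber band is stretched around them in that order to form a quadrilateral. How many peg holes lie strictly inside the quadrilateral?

The shoelace formula gives twice the area as |((-8)·5 − (-3)·10) + ((-3)·(-13) − (-5)·5) + ((-5)·4 − (-12)·(-13)) + ((-12)·10 − (-8)·4)| = 210, so the area is 105.
Summing gcd(|Δx|,|Δy|) over the edges gives the boundary count: gcd(5,5) + gcd(2,18) + gcd(7,17) + gcd(4,6) = 5+2+1+2 = 10.
Pick's theorem gives I = A − B/2 + 1 = 105 − 10/2 + 1 = 101.

101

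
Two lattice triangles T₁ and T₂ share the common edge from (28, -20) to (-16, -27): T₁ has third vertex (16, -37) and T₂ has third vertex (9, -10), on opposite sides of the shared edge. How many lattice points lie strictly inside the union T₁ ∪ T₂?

The union is the simple quadrilateral with vertices (28, -20), (16, -37), (-16, -27), (9, -10) in order.
By the shoelace formula, twice the signed area is |(28·(-37) − 16·(-20)) + (16·(-27) − (-16)·(-37)) + ((-16)·(-10) − 9·(-27)) + (9·(-20) − 28·(-10))| = 1237, so the area is 1237/2.
Along each edge there are gcd(|Δx|,|Δy|)+1 lattice points, so counting each shared vertex once the boundary has gcd(12,17) + gcd(32,10) + gcd(25,17) + gcd(19,10) = 1+2+1+1 = 5.
By Pick's theorem I = A − B/2 + 1 = 1237/2 − 5/2 + 1 = 617.

617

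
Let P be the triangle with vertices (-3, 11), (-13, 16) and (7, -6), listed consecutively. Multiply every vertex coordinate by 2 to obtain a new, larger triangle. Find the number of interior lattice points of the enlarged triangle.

233

By the shoelace formula, twice the signed area is |((-3)·16 − (-13)·11) + ((-13)·(-6) − 7·16) + (7·11 − (-3)·(-6))| = 120, so the area is 60.
The number of boundary lattice points is Σ gcd(|Δx|,|Δy|) = gcd(10,5) + gcd(20,22) + gcd(10,17) = 5+2+1 = 8.
Scaling by 2 multiplies the area by 2² = 4 (so the new area is 240) and multiplies the boundary lattice-point count by 2, giving 16.
By Pick's theorem, the interior count of the dilated polygon is 240 − 16/2 + 1 = 233.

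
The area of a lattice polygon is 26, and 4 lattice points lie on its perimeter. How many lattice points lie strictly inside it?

Pick's theorem A = I + B/2 − 1 rearranges to I = A − B/2 + 1 = 26 − 4/2 + 1 = 25.

25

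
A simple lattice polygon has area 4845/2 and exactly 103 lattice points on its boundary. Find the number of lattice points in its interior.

2372

From Pick's theorem, I = A − B/2 + 1 = 4845/2 − 103/2 + 1 = 2372.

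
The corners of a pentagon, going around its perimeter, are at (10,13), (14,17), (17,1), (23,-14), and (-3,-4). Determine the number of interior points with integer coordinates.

Using the shoelace formula, 2A = |(10·17 − 14·13) + (14·1 − 17·17) + (17·(-14) − 23·1) + (23·(-4) − (-3)·(-14)) + ((-3)·13 − 10·(-4))| = 681, so the area is 681/2.
Summing gcd(|Δx|,|Δy|) over the edges gives the boundary count: gcd(4,4) + gcd(3,16) + gcd(6,15) + gcd(26,10) + gcd(13,17) = 4+1+3+2+1 = 11.
Pick's theorem gives I = A − B/2 + 1 = 681/2 − 11/2 + 1 = 336.

336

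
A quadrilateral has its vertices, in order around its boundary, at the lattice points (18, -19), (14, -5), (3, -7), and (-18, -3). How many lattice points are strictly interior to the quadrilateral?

The shoelace formula gives twice the area as |[18·(-5) − 14·(-19)] + [14·(-7) − 3·(-5)] + [3·(-3) − (-18)·(-7)] + [(-18)·(-19) − 18·(-3)]| = 354, so the area is 177.
Summing gcd(|Δx|,|Δy|) over the edges gives the boundary count: gcd(4,14) + gcd(11,2) + gcd(21,4) + gcd(36,16) = 2+1+1+4 = 8.
Pick's theorem gives I = A − B/2 + 1 = 177 − 8/2 + 1 = 174.

174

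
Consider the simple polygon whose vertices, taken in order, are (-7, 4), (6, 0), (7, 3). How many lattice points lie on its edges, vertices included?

3

Along each edge there are gcd(|Δx|,|Δy|)+1 lattice points, so counting each shared vertex once the boundary has gcd(13,4) + gcd(1,3) + gcd(14,1) = 1+1+1 = 3.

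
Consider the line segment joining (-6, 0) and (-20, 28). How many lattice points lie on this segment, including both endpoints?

The number of lattice points on a segment between lattice points is gcd(|Δx|,|Δy|) + 1 = gcd(14,28) + 1 = 14 + 1 = 15.

15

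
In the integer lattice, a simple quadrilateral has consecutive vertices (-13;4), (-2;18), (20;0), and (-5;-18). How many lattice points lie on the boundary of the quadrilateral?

6

The number of boundary lattice points is Σ gcd(|Δx|,|Δy|) = gcd(11,14) + gcd(22,18) + gcd(25,18) + gcd(8,22) = 1+2+1+2 = 6.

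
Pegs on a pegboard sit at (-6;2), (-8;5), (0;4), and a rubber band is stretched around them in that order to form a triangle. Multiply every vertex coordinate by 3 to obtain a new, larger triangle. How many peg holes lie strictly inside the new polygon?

Using the shoelace formula, 2A = |[(-6)·5 − (-8)·2] + [(-8)·4 − 0·5] + [0·2 − (-6)·4]| = 22, so the area is 11.
Along each edge there are gcd(|Δx|,|Δy|)+1 lattice points, so counting each shared vertex once the boundary has gcd(2,3) + gcd(8,1) + gcd(6,2) = 1+1+2 = 4.
Scaling by 3 multiplies the area by 3² = 9 (so the new area is 99) and multiplies the boundary lattice-point count by 3, giving 12.
By Pick's theorem, the interior count of the dilated polygon is 99 − 12/2 + 1 = 94.

94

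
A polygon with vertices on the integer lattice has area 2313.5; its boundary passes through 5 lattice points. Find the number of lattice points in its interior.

Pick's theorem A = I + B/2 − 1 rearranges to I = A − B/2 + 1 = 2313.5 − 5/2 + 1 = 2312.

2312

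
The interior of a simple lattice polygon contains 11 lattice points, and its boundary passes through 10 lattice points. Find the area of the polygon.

By Pick's theorem, A = I + B/2 − 1 = 11 + 10/2 − 1 = 15.

15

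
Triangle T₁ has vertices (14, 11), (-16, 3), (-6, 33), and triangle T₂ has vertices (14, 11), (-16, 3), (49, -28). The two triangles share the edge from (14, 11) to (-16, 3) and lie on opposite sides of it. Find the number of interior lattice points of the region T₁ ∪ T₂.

The union is the simple quadrilateral with vertices (14, 11), (-6, 33), (-16, 3), (49, -28) in order.
Using the shoelace formula, 2A = |(14·33 − (-6)·11) + ((-6)·3 − (-16)·33) + ((-16)·(-28) − 49·3) + (49·11 − 14·(-28))| = 2270, so the area is 1135.
Along each edge there are gcd(|Δx|,|Δy|)+1 lattice points, so counting each shared vertex once the boundary has gcd(20,22) + gcd(10,30) + gcd(65,31) + gcd(35,39) = 2+10+1+1 = 14.
By Pick's theorem I = A − B/2 + 1 = 1135 − 14/2 + 1 = 1129.

1129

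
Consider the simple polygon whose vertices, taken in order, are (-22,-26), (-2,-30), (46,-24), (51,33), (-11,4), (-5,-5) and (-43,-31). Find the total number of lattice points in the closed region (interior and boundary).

2908

By the shoelace formula, twice the signed area is |((-22)·(-30) − (-2)·(-26)) + ((-2)·(-24) − 46·(-30)) + (46·33 − 51·(-24)) + (51·4 − (-11)·33) + ((-11)·(-5) − (-5)·4) + ((-5)·(-31) − (-43)·(-5)) + ((-43)·(-26) − (-22)·(-31))| = 5796, so the area is 2898.
The number of boundary lattice points is Σ gcd(|Δx|,|Δy|) = gcd(20,4) + gcd(48,6) + gcd(5,57) + gcd(62,29) + gcd(6,9) + gcd(38,26) + gcd(21,5) = 4+6+1+1+3+2+1 = 18.
Pick's theorem gives I = A − B/2 + 1 = 2898 − 18/2 + 1 = 2890, so the closed region contains I + B = 2890 + 18 = 2908 lattice points.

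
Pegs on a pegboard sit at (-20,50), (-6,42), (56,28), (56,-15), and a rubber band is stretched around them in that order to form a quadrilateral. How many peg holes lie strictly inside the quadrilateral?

1461

The shoelace formula gives twice the area as |[(-20)·42 − (-6)·50] + [(-6)·28 − 56·42] + [56·(-15) − 56·28] + [56·50 − (-20)·(-15)]| = 2968, so the area is 1484.
The number of boundary lattice points is Σ gcd(|Δx|,|Δy|) = gcd(14,8) + gcd(62,14) + gcd(0,43) + gcd(76,65) = 2+2+43+1 = 48.
Pick's theorem gives I = A − B/2 + 1 = 1484 − 48/2 + 1 = 1461.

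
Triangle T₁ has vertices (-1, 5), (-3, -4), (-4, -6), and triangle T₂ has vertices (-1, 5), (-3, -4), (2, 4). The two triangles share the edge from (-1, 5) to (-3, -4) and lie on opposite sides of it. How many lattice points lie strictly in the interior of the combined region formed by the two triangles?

16

The union is the simple quadrilateral with vertices (-1, 5), (-4, -6), (-3, -4), (2, 4) in order.
By the shoelace formula, twice the signed area is |[(-1)·(-6) − (-4)·5] + [(-4)·(-4) − (-3)·(-6)] + [(-3)·4 − 2·(-4)] + [2·5 − (-1)·4]| = 34, so the area is 17.
The number of boundary lattice points is Σ gcd(|Δx|,|Δy|) = gcd(3,11) + gcd(1,2) + gcd(5,8) + gcd(3,1) = 1+1+1+1 = 4.
By Pick's theorem I = A − B/2 + 1 = 17 − 4/2 + 1 = 16.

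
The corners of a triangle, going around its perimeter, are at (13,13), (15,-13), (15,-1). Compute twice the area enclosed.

By the shoelace formula, twice the signed area is |[13·(-13) − 15·13] + [15·(-1) − 15·(-13)] + [15·13 − 13·(-1)]| = 24, so the area is 12.

24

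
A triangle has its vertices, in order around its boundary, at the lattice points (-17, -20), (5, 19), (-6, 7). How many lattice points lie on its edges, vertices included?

Along each edge there are gcd(|Δx|,|Δy|)+1 lattice points, so counting each shared vertex once the boundary has gcd(22,39) + gcd(11,12) + gcd(11,27) = 1+1+1 = 3.

3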